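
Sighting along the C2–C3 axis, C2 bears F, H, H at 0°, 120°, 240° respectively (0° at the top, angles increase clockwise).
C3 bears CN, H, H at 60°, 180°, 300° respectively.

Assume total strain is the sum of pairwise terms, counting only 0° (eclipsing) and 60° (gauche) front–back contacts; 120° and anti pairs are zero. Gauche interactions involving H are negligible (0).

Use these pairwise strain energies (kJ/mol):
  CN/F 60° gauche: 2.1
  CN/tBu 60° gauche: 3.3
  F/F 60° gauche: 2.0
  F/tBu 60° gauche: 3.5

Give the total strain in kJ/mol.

This conformer is staggered. F at 0° is gauche with CN at 60° (2.1). Total 2.1 kJ/mol.

2.1 kJ/mol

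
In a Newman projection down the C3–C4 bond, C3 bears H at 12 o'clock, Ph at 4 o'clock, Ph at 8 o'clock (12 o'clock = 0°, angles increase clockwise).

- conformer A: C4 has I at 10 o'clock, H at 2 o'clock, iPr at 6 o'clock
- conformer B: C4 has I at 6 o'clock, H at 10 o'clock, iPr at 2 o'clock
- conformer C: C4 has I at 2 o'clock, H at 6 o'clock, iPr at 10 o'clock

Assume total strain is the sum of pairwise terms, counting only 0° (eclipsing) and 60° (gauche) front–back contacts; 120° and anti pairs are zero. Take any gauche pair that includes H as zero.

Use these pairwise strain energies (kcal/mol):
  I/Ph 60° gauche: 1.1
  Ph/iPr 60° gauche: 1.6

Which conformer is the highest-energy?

A is staggered. Ph at 120° is gauche with iPr at 180° (1.6); Ph at 240° is gauche with I at 300° (1.1); Ph at 240° is gauche with iPr at 180° (1.6). Total 4.3 kcal/mol.
B is staggered. Ph at 120° is gauche with I at 180° (1.1); Ph at 120° is gauche with iPr at 60° (1.6); Ph at 240° is gauche with I at 180° (1.1). Total 3.8 kcal/mol.
C is staggered. Ph at 120° is gauche with I at 60° (1.1); Ph at 240° is gauche with iPr at 300° (1.6). Total 2.7 kcal/mol.
A has the highest total (4.3 kcal/mol).

A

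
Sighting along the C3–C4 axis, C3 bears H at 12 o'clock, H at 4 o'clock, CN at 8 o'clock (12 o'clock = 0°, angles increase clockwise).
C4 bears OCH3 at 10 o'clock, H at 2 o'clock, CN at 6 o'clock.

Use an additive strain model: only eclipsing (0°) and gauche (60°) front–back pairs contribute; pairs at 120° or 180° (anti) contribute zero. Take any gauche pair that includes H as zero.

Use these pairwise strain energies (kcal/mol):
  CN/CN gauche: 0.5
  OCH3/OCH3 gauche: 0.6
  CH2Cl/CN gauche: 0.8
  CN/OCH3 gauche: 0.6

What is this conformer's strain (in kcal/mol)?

This conformer is staggered. CN at 240° is gauche with OCH3 at 300° (0.6); CN at 240° is gauche with CN at 180° (0.5). Total 1.1 kcal/mol.

1.1 kcal/mol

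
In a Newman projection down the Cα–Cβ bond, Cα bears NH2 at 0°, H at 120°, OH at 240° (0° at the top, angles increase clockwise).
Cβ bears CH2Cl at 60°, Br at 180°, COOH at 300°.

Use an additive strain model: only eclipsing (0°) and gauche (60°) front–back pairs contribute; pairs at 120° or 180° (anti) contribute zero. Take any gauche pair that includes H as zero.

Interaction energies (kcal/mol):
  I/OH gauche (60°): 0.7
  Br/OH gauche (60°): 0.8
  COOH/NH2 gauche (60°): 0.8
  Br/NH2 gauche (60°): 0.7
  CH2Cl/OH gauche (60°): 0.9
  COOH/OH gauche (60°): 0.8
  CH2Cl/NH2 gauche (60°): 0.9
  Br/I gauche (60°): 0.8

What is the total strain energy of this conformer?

3.3 kcal/mol

This conformer (staggered): NH2(0°)/CH2Cl(60°) gauche 0.9; NH2(0°)/COOH(300°) gauche 0.8; OH(240°)/Br(180°) gauche 0.8; OH(240°)/COOH(300°) gauche 0.8 → 3.3 kcal/mol.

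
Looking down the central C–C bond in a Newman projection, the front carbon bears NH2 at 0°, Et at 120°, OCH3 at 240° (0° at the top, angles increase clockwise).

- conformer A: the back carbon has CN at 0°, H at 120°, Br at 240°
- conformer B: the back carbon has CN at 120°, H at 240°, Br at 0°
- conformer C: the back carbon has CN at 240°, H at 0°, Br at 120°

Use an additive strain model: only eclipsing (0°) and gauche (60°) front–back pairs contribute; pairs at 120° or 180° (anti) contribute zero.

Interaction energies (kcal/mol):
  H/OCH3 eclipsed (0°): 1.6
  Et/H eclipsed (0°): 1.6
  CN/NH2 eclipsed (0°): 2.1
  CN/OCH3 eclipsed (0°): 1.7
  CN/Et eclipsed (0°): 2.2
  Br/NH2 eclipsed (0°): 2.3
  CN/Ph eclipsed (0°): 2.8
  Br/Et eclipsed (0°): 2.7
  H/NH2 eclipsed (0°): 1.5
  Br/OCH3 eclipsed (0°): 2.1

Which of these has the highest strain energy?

B

A is eclipsed. NH2 at 0° is eclipsed with CN at 0° (2.1); Et at 120° is eclipsed with H at 120° (1.6); OCH3 at 240° is eclipsed with Br at 240° (2.1). Total 5.8 kcal/mol.
B is eclipsed. NH2 at 0° is eclipsed with Br at 0° (2.3); Et at 120° is eclipsed with CN at 120° (2.2); OCH3 at 240° is eclipsed with H at 240° (1.6). Total 6.1 kcal/mol.
C is eclipsed. NH2 at 0° is eclipsed with H at 0° (1.5); Et at 120° is eclipsed with Br at 120° (2.7); OCH3 at 240° is eclipsed with CN at 240° (1.7). Total 5.9 kcal/mol.
B has the highest total (6.1 kcal/mol).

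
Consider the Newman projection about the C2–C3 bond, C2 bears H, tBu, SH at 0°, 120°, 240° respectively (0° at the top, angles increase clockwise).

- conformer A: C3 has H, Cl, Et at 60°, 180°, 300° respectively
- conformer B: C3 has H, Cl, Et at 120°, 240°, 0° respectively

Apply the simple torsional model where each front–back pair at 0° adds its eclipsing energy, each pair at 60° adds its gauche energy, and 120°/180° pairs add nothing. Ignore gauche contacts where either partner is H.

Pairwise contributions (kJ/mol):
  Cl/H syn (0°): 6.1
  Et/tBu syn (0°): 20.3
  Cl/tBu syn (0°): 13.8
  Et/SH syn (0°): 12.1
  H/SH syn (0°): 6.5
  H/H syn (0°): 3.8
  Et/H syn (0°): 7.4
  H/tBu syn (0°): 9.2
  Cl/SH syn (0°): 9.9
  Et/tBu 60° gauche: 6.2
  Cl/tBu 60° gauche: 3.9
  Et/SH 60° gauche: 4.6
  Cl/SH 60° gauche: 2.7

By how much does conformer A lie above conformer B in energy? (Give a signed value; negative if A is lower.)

A (staggered): tBu(120°)/Cl(180°) gauche 3.9; SH(240°)/Cl(180°) gauche 2.7; SH(240°)/Et(300°) gauche 4.6 → 11.2 kJ/mol.
B (eclipsed): H(0°)/Et(0°) eclipsed 7.4; tBu(120°)/H(120°) eclipsed 9.2; SH(240°)/Cl(240°) eclipsed 9.9 → 26.5 kJ/mol.
E(A) − E(B) = 11.2 − 26.5 = -15.3 kJ/mol.

-15.3 kJ/mol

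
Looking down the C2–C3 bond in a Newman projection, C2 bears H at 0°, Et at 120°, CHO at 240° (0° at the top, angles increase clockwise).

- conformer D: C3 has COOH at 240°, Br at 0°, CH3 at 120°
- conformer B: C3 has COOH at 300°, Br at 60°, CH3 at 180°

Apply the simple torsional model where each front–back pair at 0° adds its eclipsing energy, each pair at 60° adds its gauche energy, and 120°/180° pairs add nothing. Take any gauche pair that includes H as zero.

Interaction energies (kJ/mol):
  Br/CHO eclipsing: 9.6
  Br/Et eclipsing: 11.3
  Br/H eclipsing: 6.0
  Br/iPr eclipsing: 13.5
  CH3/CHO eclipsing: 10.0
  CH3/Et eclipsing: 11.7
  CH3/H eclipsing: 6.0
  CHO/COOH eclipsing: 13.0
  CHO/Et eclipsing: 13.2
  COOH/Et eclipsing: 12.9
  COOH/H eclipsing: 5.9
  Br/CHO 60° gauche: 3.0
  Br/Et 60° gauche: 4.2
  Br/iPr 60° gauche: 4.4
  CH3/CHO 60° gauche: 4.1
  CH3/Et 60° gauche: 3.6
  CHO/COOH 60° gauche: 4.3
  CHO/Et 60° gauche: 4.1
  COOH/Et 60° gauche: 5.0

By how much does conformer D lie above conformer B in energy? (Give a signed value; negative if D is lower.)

+14.5 kJ/mol

D (eclipsed): H(0°)/Br(0°) eclipsed 6.0; Et(120°)/CH3(120°) eclipsed 11.7; CHO(240°)/COOH(240°) eclipsed 13.0 → 30.7 kJ/mol.
B (staggered): Et(120°)/Br(60°) gauche 4.2; Et(120°)/CH3(180°) gauche 3.6; CHO(240°)/COOH(300°) gauche 4.3; CHO(240°)/CH3(180°) gauche 4.1 → 16.2 kJ/mol.
E(D) − E(B) = 30.7 − 16.2 = +14.5 kJ/mol.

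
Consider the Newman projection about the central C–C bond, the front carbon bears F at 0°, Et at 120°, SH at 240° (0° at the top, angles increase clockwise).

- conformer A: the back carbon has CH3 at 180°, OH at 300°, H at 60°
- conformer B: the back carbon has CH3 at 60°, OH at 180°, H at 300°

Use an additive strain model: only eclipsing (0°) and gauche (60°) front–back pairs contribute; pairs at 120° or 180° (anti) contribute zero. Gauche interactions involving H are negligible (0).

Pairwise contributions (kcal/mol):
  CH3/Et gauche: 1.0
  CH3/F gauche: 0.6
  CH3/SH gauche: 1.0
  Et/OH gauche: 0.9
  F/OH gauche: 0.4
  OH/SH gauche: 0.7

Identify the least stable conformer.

B

A is staggered. F at 0° is gauche with OH at 300° (0.4); Et at 120° is gauche with CH3 at 180° (1.0); SH at 240° is gauche with CH3 at 180° (1.0); SH at 240° is gauche with OH at 300° (0.7). Total 3.1 kcal/mol.
B is staggered. F at 0° is gauche with CH3 at 60° (0.6); Et at 120° is gauche with CH3 at 60° (1.0); Et at 120° is gauche with OH at 180° (0.9); SH at 240° is gauche with OH at 180° (0.7). Total 3.2 kcal/mol.
B has the highest total (3.2 kcal/mol).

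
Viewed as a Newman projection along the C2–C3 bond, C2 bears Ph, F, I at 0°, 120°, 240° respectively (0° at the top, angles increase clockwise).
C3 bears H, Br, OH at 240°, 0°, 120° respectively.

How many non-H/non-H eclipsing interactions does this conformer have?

Non-H eclipsing pairs: Ph(0°)/Br(0°); F(120°)/OH(120°) — 2 interactions.

2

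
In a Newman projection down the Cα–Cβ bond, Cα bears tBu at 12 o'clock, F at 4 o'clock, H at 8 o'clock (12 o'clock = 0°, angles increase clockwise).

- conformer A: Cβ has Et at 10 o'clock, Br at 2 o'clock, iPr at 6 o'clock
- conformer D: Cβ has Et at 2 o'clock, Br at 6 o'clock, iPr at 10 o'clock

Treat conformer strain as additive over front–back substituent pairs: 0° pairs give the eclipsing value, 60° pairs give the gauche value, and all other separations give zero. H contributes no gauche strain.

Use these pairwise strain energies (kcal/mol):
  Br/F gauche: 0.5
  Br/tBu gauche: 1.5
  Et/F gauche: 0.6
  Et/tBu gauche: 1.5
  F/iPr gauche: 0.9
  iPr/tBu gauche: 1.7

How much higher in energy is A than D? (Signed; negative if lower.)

A (staggered): tBu(0°)/Et(300°) gauche 1.5; tBu(0°)/Br(60°) gauche 1.5; F(120°)/Br(60°) gauche 0.5; F(120°)/iPr(180°) gauche 0.9 → 4.4 kcal/mol.
D (staggered): tBu(0°)/Et(60°) gauche 1.5; tBu(0°)/iPr(300°) gauche 1.7; F(120°)/Et(60°) gauche 0.6; F(120°)/Br(180°) gauche 0.5 → 4.3 kcal/mol.
E(A) − E(D) = 4.4 − 4.3 = +0.1 kcal/mol.

+0.1 kcal/mol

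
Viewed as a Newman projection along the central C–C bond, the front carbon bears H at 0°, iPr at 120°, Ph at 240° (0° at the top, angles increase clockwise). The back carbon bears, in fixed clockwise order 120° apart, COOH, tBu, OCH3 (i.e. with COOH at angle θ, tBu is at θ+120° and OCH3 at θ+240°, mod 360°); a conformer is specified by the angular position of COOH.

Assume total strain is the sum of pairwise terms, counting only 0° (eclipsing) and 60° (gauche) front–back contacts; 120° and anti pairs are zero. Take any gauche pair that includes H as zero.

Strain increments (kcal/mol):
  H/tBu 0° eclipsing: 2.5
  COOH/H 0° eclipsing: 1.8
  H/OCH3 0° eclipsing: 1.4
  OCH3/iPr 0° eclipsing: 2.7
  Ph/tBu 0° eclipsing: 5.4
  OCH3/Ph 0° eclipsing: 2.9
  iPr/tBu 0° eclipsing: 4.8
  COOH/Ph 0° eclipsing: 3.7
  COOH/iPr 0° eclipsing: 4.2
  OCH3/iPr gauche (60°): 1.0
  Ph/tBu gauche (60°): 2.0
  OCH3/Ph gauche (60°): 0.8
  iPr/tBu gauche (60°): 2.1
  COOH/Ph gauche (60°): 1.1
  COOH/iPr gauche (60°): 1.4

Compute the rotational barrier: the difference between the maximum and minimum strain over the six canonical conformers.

COOH at 0° (eclipsed): H–COOH eclipsed, iPr–tBu eclipsed, Ph–OCH3 eclipsed; 1.8 + 4.8 + 2.9 = 9.5 kcal/mol.
COOH at 60° (staggered): iPr–COOH gauche, iPr–tBu gauche, Ph–tBu gauche, Ph–OCH3 gauche; 1.4 + 2.1 + 2.0 + 0.8 = 6.3 kcal/mol.
COOH at 120° (eclipsed): H–OCH3 eclipsed, iPr–COOH eclipsed, Ph–tBu eclipsed; 1.4 + 4.2 + 5.4 = 11.0 kcal/mol.
COOH at 180° (staggered): iPr–COOH gauche, iPr–OCH3 gauche, Ph–COOH gauche, Ph–tBu gauche; 1.4 + 1.0 + 1.1 + 2.0 = 5.5 kcal/mol.
COOH at 240° (eclipsed): H–tBu eclipsed, iPr–OCH3 eclipsed, Ph–COOH eclipsed; 2.5 + 2.7 + 3.7 = 8.9 kcal/mol.
COOH at 300° (staggered): iPr–tBu gauche, iPr–OCH3 gauche, Ph–COOH gauche, Ph–OCH3 gauche; 2.1 + 1.0 + 1.1 + 0.8 = 5.0 kcal/mol.
Max at 120° (11.0 kcal/mol), min at 300° (5.0 kcal/mol); barrier = 6.0 kcal/mol.

6.0 kcal/mol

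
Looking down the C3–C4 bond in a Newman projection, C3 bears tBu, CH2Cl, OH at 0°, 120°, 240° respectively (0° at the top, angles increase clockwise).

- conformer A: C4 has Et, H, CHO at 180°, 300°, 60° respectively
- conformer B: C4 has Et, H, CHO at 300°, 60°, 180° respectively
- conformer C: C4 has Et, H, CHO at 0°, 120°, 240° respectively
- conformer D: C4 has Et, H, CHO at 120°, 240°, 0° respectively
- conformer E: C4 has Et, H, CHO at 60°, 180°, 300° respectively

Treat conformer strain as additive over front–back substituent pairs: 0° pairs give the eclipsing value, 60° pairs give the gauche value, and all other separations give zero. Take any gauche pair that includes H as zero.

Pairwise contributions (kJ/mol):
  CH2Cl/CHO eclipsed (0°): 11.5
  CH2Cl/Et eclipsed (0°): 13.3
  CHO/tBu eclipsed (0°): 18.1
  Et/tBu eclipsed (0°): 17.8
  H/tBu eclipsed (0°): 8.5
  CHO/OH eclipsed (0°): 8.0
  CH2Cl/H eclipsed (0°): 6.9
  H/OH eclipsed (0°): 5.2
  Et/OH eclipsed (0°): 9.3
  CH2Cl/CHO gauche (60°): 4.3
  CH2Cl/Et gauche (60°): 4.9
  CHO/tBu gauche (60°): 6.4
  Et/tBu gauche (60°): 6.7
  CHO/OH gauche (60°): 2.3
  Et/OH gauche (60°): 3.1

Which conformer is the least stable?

A (staggered): tBu–CHO gauche, CH2Cl–Et gauche, CH2Cl–CHO gauche, OH–Et gauche; 6.4 + 4.9 + 4.3 + 3.1 = 18.7 kJ/mol.
B (staggered): tBu–Et gauche, CH2Cl–CHO gauche, OH–Et gauche, OH–CHO gauche; 6.7 + 4.3 + 3.1 + 2.3 = 16.4 kJ/mol.
C (eclipsed): tBu–Et eclipsed, CH2Cl–H eclipsed, OH–CHO eclipsed; 17.8 + 6.9 + 8.0 = 32.7 kJ/mol.
D (eclipsed): tBu–CHO eclipsed, CH2Cl–Et eclipsed, OH–H eclipsed; 18.1 + 13.3 + 5.2 = 36.6 kJ/mol.
E (staggered): tBu–Et gauche, tBu–CHO gauche, CH2Cl–Et gauche, OH–CHO gauche; 6.7 + 6.4 + 4.9 + 2.3 = 20.3 kJ/mol.
D has the highest total (36.6 kJ/mol).

D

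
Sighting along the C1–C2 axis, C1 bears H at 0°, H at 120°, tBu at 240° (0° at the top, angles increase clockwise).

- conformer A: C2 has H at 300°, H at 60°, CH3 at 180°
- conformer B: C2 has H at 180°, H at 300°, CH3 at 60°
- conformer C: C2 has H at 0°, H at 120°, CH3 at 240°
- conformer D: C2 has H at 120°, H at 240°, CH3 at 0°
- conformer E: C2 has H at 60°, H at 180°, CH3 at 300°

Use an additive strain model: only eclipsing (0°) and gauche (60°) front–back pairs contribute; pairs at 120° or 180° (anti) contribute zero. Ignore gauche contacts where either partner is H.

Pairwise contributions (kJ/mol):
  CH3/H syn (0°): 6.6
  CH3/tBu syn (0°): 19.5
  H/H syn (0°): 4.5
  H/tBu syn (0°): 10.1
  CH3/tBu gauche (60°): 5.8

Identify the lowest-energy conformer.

B

A is staggered. tBu at 240° is gauche with CH3 at 180° (5.8). Total 5.8 kJ/mol.
B (staggered): no non-H gauche contacts → 0.0 kJ/mol.
C is eclipsed. H at 0° is eclipsed with H at 0° (4.5); H at 120° is eclipsed with H at 120° (4.5); tBu at 240° is eclipsed with CH3 at 240° (19.5). Total 28.5 kJ/mol.
D is eclipsed. H at 0° is eclipsed with CH3 at 0° (6.6); H at 120° is eclipsed with H at 120° (4.5); tBu at 240° is eclipsed with H at 240° (10.1). Total 21.2 kJ/mol.
E is staggered. tBu at 240° is gauche with CH3 at 300° (5.8). Total 5.8 kJ/mol.
B has the lowest total (0.0 kJ/mol).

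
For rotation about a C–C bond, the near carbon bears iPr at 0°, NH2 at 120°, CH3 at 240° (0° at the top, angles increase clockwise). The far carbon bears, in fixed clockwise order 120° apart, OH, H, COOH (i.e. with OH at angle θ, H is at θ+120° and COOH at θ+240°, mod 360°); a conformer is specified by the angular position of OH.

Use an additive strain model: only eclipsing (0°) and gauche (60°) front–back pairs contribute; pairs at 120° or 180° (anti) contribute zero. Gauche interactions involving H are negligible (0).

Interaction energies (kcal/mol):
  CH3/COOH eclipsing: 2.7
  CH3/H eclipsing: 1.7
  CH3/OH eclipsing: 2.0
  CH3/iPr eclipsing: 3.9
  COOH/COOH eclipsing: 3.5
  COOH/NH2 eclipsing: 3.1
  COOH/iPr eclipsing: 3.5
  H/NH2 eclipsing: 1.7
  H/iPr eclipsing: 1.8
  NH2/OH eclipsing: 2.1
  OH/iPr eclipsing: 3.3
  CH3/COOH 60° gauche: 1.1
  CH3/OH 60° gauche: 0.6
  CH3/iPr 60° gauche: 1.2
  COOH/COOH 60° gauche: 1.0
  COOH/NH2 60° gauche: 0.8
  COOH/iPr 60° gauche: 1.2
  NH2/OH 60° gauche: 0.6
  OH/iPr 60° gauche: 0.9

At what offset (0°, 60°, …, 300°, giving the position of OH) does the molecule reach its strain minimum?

180°

OH at 0° (eclipsed): iPr–OH eclipsed, NH2–H eclipsed, CH3–COOH eclipsed; 3.3 + 1.7 + 2.7 = 7.7 kcal/mol.
OH at 60° (staggered): iPr–OH gauche, iPr–COOH gauche, NH2–OH gauche, CH3–COOH gauche; 0.9 + 1.2 + 0.6 + 1.1 = 3.8 kcal/mol.
OH at 120° (eclipsed): iPr–COOH eclipsed, NH2–OH eclipsed, CH3–H eclipsed; 3.5 + 2.1 + 1.7 = 7.3 kcal/mol.
OH at 180° (staggered): iPr–COOH gauche, NH2–OH gauche, NH2–COOH gauche, CH3–OH gauche; 1.2 + 0.6 + 0.8 + 0.6 = 3.2 kcal/mol.
OH at 240° (eclipsed): iPr–H eclipsed, NH2–COOH eclipsed, CH3–OH eclipsed; 1.8 + 3.1 + 2.0 = 6.9 kcal/mol.
OH at 300° (staggered): iPr–OH gauche, NH2–COOH gauche, CH3–OH gauche, CH3–COOH gauche; 0.9 + 0.8 + 0.6 + 1.1 = 3.4 kcal/mol.
The minimum (3.2 kcal/mol) occurs with OH at 180°.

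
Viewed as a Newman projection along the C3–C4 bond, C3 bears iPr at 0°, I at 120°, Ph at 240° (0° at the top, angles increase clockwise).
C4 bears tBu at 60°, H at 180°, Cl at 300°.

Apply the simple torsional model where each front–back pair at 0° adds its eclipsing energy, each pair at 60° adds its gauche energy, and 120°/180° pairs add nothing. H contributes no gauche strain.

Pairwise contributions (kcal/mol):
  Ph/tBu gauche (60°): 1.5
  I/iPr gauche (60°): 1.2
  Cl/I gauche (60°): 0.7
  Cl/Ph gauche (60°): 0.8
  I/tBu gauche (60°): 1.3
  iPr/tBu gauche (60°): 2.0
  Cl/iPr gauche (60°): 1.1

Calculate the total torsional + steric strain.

This conformer (staggered): iPr(0°)/tBu(60°) gauche 2.0; iPr(0°)/Cl(300°) gauche 1.1; I(120°)/tBu(60°) gauche 1.3; Ph(240°)/Cl(300°) gauche 0.8 → 5.2 kcal/mol.

5.2 kcal/mol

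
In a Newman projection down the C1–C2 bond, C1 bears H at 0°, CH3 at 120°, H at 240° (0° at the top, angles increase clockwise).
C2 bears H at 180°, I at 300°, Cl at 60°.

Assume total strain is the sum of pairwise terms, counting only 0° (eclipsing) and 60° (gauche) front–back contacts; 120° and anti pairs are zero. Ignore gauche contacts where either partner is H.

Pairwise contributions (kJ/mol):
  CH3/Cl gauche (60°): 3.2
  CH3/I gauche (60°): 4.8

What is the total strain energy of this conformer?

3.2 kJ/mol

This conformer (staggered): CH3–Cl gauche; 3.2 = 3.2 kJ/mol.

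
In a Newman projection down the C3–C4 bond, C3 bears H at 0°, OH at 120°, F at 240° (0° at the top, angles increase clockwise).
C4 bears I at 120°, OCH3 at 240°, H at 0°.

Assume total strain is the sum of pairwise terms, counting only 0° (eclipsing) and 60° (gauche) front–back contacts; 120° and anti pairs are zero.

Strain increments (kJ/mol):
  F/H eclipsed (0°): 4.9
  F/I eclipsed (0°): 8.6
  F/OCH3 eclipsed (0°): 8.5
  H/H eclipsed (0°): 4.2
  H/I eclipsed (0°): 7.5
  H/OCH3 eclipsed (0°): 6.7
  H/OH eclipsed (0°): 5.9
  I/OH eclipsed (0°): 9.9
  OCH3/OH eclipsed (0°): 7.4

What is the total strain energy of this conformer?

This conformer (eclipsed): H(0°)/H(0°) eclipsed 4.2; OH(120°)/I(120°) eclipsed 9.9; F(240°)/OCH3(240°) eclipsed 8.5 → 22.6 kJ/mol.

22.6 kJ/mol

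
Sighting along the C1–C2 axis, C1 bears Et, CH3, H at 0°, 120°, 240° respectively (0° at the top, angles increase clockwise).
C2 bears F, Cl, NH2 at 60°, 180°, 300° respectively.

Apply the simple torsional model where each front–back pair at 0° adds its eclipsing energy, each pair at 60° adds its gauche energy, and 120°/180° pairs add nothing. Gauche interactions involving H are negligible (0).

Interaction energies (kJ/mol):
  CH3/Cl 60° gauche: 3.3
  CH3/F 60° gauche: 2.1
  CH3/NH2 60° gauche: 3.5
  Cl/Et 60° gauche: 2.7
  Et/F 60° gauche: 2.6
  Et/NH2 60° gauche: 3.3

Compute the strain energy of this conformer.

11.3 kJ/mol

This conformer (staggered): Et–F gauche, Et–NH2 gauche, CH3–F gauche, CH3–Cl gauche; 2.6 + 3.3 + 2.1 + 3.3 = 11.3 kJ/mol.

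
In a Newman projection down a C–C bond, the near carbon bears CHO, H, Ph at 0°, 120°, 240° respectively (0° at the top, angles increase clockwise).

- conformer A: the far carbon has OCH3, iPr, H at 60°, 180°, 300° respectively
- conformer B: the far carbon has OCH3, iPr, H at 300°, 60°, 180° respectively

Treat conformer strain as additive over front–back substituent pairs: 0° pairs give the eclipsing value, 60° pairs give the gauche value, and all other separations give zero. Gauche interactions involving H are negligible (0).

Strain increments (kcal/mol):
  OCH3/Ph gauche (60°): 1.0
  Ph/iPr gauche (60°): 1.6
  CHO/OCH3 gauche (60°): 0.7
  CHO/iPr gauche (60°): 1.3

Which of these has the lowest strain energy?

A

A (staggered): CHO–OCH3 gauche, Ph–iPr gauche; 0.7 + 1.6 = 2.3 kcal/mol.
B (staggered): CHO–OCH3 gauche, CHO–iPr gauche, Ph–OCH3 gauche; 0.7 + 1.3 + 1.0 = 3.0 kcal/mol.
A has the lowest total (2.3 kcal/mol).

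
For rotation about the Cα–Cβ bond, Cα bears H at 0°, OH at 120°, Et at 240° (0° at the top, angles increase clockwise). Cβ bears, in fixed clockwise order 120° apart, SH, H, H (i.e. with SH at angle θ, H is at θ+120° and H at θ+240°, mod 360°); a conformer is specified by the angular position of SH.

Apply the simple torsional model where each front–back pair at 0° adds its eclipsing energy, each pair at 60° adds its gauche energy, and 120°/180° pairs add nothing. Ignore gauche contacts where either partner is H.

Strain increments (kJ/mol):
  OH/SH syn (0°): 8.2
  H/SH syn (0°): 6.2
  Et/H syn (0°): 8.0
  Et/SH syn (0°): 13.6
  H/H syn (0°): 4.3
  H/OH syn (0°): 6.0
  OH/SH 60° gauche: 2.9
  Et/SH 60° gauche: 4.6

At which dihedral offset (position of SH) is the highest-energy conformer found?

240°

SH at 0° (eclipsed): H–SH eclipsed, OH–H eclipsed, Et–H eclipsed; 6.2 + 6.0 + 8.0 = 20.2 kJ/mol.
SH at 60° (staggered): OH–SH gauche; 2.9 = 2.9 kJ/mol.
SH at 120° (eclipsed): H–H eclipsed, OH–SH eclipsed, Et–H eclipsed; 4.3 + 8.2 + 8.0 = 20.5 kJ/mol.
SH at 180° (staggered): OH–SH gauche, Et–SH gauche; 2.9 + 4.6 = 7.5 kJ/mol.
SH at 240° (eclipsed): H–H eclipsed, OH–H eclipsed, Et–SH eclipsed; 4.3 + 6.0 + 13.6 = 23.9 kJ/mol.
SH at 300° (staggered): Et–SH gauche; 4.6 = 4.6 kJ/mol.
The maximum (23.9 kJ/mol) occurs with SH at 240°.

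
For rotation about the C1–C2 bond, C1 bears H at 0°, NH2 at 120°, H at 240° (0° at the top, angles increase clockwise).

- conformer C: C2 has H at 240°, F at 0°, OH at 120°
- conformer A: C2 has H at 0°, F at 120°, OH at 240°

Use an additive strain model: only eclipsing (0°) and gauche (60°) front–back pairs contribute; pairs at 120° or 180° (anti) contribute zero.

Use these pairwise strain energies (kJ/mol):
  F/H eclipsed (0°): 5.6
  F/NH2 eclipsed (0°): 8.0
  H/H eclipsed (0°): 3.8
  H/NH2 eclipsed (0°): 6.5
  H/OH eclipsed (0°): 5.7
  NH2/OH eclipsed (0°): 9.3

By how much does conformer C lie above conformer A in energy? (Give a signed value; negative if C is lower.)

C (eclipsed): H–F eclipsed, NH2–OH eclipsed, H–H eclipsed; 5.6 + 9.3 + 3.8 = 18.7 kJ/mol.
A (eclipsed): H–H eclipsed, NH2–F eclipsed, H–OH eclipsed; 3.8 + 8.0 + 5.7 = 17.5 kJ/mol.
E(C) − E(A) = 18.7 − 17.5 = +1.2 kJ/mol.

+1.2 kJ/mol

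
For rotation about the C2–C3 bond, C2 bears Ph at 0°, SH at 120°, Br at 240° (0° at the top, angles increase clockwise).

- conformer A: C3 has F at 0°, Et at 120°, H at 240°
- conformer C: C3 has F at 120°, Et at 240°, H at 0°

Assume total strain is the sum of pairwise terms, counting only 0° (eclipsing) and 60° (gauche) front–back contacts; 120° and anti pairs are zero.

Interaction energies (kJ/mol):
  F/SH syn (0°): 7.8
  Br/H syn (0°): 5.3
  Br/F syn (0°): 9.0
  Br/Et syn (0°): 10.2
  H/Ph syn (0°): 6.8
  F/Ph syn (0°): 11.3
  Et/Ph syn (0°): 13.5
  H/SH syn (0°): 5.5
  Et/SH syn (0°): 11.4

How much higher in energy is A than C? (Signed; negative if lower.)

+3.2 kJ/mol

A (eclipsed): Ph–F eclipsed, SH–Et eclipsed, Br–H eclipsed; 11.3 + 11.4 + 5.3 = 28.0 kJ/mol.
C (eclipsed): Ph–H eclipsed, SH–F eclipsed, Br–Et eclipsed; 6.8 + 7.8 + 10.2 = 24.8 kJ/mol.
E(A) − E(C) = 28.0 − 24.8 = +3.2 kJ/mol.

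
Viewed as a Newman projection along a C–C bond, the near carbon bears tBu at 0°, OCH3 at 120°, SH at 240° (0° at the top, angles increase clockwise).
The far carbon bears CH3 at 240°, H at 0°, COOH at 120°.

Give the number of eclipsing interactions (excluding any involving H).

Non-H eclipsing pairs: OCH3(120°)/COOH(120°); SH(240°)/CH3(240°) — 2 interactions.

2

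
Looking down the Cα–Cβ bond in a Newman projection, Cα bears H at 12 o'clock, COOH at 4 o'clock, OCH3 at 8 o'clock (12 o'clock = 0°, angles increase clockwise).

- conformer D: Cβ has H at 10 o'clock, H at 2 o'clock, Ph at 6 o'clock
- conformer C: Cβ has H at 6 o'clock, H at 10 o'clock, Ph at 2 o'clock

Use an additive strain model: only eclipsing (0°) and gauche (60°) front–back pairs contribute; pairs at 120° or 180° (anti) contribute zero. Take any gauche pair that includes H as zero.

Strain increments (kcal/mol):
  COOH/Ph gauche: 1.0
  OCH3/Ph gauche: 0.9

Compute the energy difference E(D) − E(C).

+0.9 kcal/mol

D is staggered. COOH at 120° is gauche with Ph at 180° (1.0); OCH3 at 240° is gauche with Ph at 180° (0.9). Total 1.9 kcal/mol.
C is staggered. COOH at 120° is gauche with Ph at 60° (1.0). Total 1.0 kcal/mol.
E(D) − E(C) = 1.9 − 1.0 = +0.9 kcal/mol.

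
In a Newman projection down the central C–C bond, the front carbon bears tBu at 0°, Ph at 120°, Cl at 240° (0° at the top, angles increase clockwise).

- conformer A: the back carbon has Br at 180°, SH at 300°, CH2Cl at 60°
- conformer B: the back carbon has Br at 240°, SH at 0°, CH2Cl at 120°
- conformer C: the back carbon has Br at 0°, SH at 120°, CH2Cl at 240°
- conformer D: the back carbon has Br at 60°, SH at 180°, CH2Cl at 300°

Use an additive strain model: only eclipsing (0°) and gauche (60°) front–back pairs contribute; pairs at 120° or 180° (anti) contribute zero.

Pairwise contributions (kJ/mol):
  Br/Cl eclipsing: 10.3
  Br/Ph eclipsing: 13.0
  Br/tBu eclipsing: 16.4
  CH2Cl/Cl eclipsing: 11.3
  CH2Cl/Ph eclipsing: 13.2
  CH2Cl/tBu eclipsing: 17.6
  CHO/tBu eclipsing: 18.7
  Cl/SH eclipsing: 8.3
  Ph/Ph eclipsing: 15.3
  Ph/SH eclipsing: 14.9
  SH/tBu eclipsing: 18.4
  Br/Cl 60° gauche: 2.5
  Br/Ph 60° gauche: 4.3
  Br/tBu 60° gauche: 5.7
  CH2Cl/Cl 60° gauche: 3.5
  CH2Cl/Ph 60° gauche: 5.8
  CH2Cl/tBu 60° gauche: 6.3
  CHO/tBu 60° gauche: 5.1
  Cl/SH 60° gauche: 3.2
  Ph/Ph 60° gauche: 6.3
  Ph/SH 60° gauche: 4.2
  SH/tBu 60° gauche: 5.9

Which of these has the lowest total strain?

D

A (staggered): tBu–SH gauche, tBu–CH2Cl gauche, Ph–Br gauche, Ph–CH2Cl gauche, Cl–Br gauche, Cl–SH gauche; 5.9 + 6.3 + 4.3 + 5.8 + 2.5 + 3.2 = 28.0 kJ/mol.
B (eclipsed): tBu–SH eclipsed, Ph–CH2Cl eclipsed, Cl–Br eclipsed; 18.4 + 13.2 + 10.3 = 41.9 kJ/mol.
C (eclipsed): tBu–Br eclipsed, Ph–SH eclipsed, Cl–CH2Cl eclipsed; 16.4 + 14.9 + 11.3 = 42.6 kJ/mol.
D (staggered): tBu–Br gauche, tBu–CH2Cl gauche, Ph–Br gauche, Ph–SH gauche, Cl–SH gauche, Cl–CH2Cl gauche; 5.7 + 6.3 + 4.3 + 4.2 + 3.2 + 3.5 = 27.2 kJ/mol.
D has the lowest total (27.2 kJ/mol).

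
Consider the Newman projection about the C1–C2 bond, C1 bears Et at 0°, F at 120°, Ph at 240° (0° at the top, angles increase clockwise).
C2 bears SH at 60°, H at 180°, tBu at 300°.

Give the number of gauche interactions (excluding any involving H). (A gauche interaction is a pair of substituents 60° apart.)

Non-H gauche pairs: Et(0°)/SH(60°); Et(0°)/tBu(300°); F(120°)/SH(60°); Ph(240°)/tBu(300°) — 4 interactions.

4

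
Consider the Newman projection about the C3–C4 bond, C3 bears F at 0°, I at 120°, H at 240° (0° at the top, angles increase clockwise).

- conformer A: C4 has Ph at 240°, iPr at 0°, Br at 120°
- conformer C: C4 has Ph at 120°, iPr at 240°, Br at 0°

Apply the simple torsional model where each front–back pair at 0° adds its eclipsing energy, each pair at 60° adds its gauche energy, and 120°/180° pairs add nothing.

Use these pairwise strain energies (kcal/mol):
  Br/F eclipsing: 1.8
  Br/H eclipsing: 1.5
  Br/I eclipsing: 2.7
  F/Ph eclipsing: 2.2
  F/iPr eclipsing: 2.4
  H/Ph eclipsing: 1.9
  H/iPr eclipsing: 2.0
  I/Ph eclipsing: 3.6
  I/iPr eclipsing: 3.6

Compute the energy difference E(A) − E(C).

A (eclipsed): F(0°)/iPr(0°) eclipsed 2.4; I(120°)/Br(120°) eclipsed 2.7; H(240°)/Ph(240°) eclipsed 1.9 → 7.0 kcal/mol.
C (eclipsed): F(0°)/Br(0°) eclipsed 1.8; I(120°)/Ph(120°) eclipsed 3.6; H(240°)/iPr(240°) eclipsed 2.0 → 7.4 kcal/mol.
E(A) − E(C) = 7.0 − 7.4 = -0.4 kcal/mol.

-0.4 kcal/mol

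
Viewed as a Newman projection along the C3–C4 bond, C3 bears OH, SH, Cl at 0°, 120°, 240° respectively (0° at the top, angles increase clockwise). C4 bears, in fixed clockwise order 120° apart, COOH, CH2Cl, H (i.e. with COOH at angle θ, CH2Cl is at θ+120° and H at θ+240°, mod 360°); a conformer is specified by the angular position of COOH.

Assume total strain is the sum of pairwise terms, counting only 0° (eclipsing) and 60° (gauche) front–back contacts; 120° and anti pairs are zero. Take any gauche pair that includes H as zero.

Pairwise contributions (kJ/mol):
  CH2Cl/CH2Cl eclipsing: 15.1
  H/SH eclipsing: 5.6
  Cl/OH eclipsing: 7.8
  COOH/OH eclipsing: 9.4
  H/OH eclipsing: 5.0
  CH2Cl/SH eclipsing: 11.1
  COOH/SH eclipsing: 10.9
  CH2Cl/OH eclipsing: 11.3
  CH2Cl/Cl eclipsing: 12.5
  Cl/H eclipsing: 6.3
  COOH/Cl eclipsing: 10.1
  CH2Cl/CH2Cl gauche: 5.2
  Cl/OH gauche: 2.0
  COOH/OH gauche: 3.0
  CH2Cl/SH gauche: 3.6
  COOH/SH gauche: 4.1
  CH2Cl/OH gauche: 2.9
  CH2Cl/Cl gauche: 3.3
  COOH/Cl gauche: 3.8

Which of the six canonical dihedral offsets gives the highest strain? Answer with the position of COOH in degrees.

120°

COOH at 0° (eclipsed): OH(0°)/COOH(0°) eclipsed 9.4; SH(120°)/CH2Cl(120°) eclipsed 11.1; Cl(240°)/H(240°) eclipsed 6.3 → 26.8 kJ/mol.
COOH at 60° (staggered): OH(0°)/COOH(60°) gauche 3.0; SH(120°)/COOH(60°) gauche 4.1; SH(120°)/CH2Cl(180°) gauche 3.6; Cl(240°)/CH2Cl(180°) gauche 3.3 → 14.0 kJ/mol.
COOH at 120° (eclipsed): OH(0°)/H(0°) eclipsed 5.0; SH(120°)/COOH(120°) eclipsed 10.9; Cl(240°)/CH2Cl(240°) eclipsed 12.5 → 28.4 kJ/mol.
COOH at 180° (staggered): OH(0°)/CH2Cl(300°) gauche 2.9; SH(120°)/COOH(180°) gauche 4.1; Cl(240°)/COOH(180°) gauche 3.8; Cl(240°)/CH2Cl(300°) gauche 3.3 → 14.1 kJ/mol.
COOH at 240° (eclipsed): OH(0°)/CH2Cl(0°) eclipsed 11.3; SH(120°)/H(120°) eclipsed 5.6; Cl(240°)/COOH(240°) eclipsed 10.1 → 27.0 kJ/mol.
COOH at 300° (staggered): OH(0°)/COOH(300°) gauche 3.0; OH(0°)/CH2Cl(60°) gauche 2.9; SH(120°)/CH2Cl(60°) gauche 3.6; Cl(240°)/COOH(300°) gauche 3.8 → 13.3 kJ/mol.
The maximum (28.4 kJ/mol) occurs with COOH at 120°.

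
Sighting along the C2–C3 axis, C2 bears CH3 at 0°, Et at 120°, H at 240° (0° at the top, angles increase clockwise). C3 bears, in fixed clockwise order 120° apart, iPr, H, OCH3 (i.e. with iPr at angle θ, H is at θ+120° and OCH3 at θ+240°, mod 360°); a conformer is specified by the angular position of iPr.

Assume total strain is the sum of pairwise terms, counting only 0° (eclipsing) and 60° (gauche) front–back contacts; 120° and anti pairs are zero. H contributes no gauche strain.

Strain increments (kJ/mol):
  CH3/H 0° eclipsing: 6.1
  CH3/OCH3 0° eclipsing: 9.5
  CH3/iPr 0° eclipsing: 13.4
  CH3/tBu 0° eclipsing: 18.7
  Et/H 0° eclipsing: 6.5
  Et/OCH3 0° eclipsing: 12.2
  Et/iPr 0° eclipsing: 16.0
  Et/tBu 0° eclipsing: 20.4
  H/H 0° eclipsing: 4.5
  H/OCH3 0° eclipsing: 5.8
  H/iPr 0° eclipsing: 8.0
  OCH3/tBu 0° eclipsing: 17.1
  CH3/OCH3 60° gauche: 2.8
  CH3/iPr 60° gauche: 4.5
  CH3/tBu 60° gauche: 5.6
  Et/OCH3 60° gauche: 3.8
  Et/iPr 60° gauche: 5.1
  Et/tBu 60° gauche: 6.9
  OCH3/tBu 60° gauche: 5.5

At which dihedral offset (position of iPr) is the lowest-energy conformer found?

iPr at 0° (eclipsed): CH3(0°)/iPr(0°) eclipsed 13.4; Et(120°)/H(120°) eclipsed 6.5; H(240°)/OCH3(240°) eclipsed 5.8 → 25.7 kJ/mol.
iPr at 60° (staggered): CH3(0°)/iPr(60°) gauche 4.5; CH3(0°)/OCH3(300°) gauche 2.8; Et(120°)/iPr(60°) gauche 5.1 → 12.4 kJ/mol.
iPr at 120° (eclipsed): CH3(0°)/OCH3(0°) eclipsed 9.5; Et(120°)/iPr(120°) eclipsed 16.0; H(240°)/H(240°) eclipsed 4.5 → 30.0 kJ/mol.
iPr at 180° (staggered): CH3(0°)/OCH3(60°) gauche 2.8; Et(120°)/iPr(180°) gauche 5.1; Et(120°)/OCH3(60°) gauche 3.8 → 11.7 kJ/mol.
iPr at 240° (eclipsed): CH3(0°)/H(0°) eclipsed 6.1; Et(120°)/OCH3(120°) eclipsed 12.2; H(240°)/iPr(240°) eclipsed 8.0 → 26.3 kJ/mol.
iPr at 300° (staggered): CH3(0°)/iPr(300°) gauche 4.5; Et(120°)/OCH3(180°) gauche 3.8 → 8.3 kJ/mol.
The minimum (8.3 kJ/mol) occurs with iPr at 300°.

300°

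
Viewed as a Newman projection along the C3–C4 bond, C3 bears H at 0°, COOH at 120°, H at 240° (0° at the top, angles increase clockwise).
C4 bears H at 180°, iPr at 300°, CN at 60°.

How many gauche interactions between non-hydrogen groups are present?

Non-H gauche pairs: COOH(120°)/CN(60°) — 1 interaction.

1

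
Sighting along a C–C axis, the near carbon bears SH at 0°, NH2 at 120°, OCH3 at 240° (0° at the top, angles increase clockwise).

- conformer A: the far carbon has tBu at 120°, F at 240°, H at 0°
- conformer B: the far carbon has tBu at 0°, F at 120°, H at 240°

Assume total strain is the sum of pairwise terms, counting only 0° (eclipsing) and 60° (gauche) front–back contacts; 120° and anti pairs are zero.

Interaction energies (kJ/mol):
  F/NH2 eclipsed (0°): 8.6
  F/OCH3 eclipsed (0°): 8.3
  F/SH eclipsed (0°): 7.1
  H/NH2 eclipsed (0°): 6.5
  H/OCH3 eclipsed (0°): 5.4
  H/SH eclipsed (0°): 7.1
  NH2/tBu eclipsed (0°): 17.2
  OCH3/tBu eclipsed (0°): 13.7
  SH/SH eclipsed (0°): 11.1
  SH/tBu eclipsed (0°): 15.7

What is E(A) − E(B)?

+2.9 kJ/mol

A is eclipsed. SH at 0° is eclipsed with H at 0° (7.1); NH2 at 120° is eclipsed with tBu at 120° (17.2); OCH3 at 240° is eclipsed with F at 240° (8.3). Total 32.6 kJ/mol.
B is eclipsed. SH at 0° is eclipsed with tBu at 0° (15.7); NH2 at 120° is eclipsed with F at 120° (8.6); OCH3 at 240° is eclipsed with H at 240° (5.4). Total 29.7 kJ/mol.
E(A) − E(B) = 32.6 − 29.7 = +2.9 kJ/mol.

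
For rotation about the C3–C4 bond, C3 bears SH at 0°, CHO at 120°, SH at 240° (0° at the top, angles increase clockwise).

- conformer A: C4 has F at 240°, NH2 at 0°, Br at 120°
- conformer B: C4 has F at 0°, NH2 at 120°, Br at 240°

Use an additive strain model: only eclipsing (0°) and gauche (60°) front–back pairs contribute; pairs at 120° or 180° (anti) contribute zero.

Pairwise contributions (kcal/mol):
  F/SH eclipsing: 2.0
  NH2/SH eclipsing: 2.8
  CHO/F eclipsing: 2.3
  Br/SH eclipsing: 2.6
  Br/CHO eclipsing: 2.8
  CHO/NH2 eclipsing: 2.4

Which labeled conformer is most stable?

A (eclipsed): SH(0°)/NH2(0°) eclipsed 2.8; CHO(120°)/Br(120°) eclipsed 2.8; SH(240°)/F(240°) eclipsed 2.0 → 7.6 kcal/mol.
B (eclipsed): SH(0°)/F(0°) eclipsed 2.0; CHO(120°)/NH2(120°) eclipsed 2.4; SH(240°)/Br(240°) eclipsed 2.6 → 7.0 kcal/mol.
B has the lowest total (7.0 kcal/mol).

B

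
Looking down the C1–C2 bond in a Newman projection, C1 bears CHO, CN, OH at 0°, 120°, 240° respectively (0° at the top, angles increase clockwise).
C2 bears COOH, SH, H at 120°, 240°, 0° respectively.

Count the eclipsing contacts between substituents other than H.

Non-H eclipsing pairs: CN(120°)/COOH(120°); OH(240°)/SH(240°) — 2 interactions.

2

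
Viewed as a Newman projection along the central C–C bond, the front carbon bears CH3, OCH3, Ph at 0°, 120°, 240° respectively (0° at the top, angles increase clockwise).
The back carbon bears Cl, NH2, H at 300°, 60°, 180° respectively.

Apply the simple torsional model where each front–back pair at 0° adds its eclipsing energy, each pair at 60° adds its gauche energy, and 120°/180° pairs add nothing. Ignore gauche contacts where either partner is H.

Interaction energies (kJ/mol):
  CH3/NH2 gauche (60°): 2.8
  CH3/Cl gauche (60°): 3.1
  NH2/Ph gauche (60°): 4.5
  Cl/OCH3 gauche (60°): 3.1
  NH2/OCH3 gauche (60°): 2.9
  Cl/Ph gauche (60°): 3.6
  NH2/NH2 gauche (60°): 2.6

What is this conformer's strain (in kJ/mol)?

This conformer is staggered. CH3 at 0° is gauche with Cl at 300° (3.1); CH3 at 0° is gauche with NH2 at 60° (2.8); OCH3 at 120° is gauche with NH2 at 60° (2.9); Ph at 240° is gauche with Cl at 300° (3.6). Total 12.4 kJ/mol.

12.4 kJ/mol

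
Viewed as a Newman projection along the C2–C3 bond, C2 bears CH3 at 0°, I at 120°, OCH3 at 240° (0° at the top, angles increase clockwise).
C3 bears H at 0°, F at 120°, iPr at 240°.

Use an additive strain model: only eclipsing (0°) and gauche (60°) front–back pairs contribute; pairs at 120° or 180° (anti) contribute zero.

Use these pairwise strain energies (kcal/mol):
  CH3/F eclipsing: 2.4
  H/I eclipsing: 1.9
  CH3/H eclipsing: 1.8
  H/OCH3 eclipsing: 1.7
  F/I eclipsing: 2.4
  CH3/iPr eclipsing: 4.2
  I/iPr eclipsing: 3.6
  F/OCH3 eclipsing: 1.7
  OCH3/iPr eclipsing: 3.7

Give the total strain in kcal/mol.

This conformer (eclipsed): CH3–H eclipsed, I–F eclipsed, OCH3–iPr eclipsed; 1.8 + 2.4 + 3.7 = 7.9 kcal/mol.

7.9 kcal/mol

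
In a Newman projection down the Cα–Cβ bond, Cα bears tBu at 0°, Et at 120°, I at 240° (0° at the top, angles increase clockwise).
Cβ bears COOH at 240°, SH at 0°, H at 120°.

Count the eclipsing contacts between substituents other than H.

Non-H eclipsing pairs: tBu(0°)/SH(0°); I(240°)/COOH(240°) — 2 interactions.

2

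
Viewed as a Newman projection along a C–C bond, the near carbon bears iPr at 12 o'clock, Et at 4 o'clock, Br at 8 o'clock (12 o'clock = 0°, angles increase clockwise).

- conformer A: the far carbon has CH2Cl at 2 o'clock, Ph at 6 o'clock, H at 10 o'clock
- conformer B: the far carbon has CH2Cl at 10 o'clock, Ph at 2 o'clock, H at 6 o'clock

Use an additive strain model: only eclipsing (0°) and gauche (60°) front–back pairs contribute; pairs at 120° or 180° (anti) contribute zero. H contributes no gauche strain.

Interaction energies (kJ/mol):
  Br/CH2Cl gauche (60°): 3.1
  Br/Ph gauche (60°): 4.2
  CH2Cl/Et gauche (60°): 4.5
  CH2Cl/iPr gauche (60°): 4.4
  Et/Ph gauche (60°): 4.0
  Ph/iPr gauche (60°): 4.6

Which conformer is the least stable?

A is staggered. iPr at 0° is gauche with CH2Cl at 60° (4.4); Et at 120° is gauche with CH2Cl at 60° (4.5); Et at 120° is gauche with Ph at 180° (4.0); Br at 240° is gauche with Ph at 180° (4.2). Total 17.1 kJ/mol.
B is staggered. iPr at 0° is gauche with CH2Cl at 300° (4.4); iPr at 0° is gauche with Ph at 60° (4.6); Et at 120° is gauche with Ph at 60° (4.0); Br at 240° is gauche with CH2Cl at 300° (3.1). Total 16.1 kJ/mol.
A has the highest total (17.1 kJ/mol).

A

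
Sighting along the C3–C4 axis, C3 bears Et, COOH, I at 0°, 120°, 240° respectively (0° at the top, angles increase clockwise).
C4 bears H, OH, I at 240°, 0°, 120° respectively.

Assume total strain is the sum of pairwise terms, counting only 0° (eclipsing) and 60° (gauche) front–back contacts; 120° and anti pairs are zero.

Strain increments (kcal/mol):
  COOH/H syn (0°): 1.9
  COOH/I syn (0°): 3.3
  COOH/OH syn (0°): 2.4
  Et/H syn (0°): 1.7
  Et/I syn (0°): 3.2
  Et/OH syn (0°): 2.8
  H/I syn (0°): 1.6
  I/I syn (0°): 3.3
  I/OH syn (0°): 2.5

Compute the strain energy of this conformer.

7.7 kcal/mol

This conformer (eclipsed): Et(0°)/OH(0°) eclipsed 2.8; COOH(120°)/I(120°) eclipsed 3.3; I(240°)/H(240°) eclipsed 1.6 → 7.7 kcal/mol.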